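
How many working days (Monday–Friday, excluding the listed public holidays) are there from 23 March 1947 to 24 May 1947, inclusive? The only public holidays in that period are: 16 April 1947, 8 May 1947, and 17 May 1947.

43

23 March 1947 is a Sunday.
The range spans 63 days (inclusive of both endpoints).
63 = 7 × 9, so the span is exactly 9 full weeks.
Each full week contributes 5 weekdays (Mon–Fri): 9 × 5 = 45.
Total: 45.
Holidays: 16 April 1947 (Wed); 8 May 1947 (Thu); 17 May 1947 (Sat).
2 of the 3 holidays fall on weekdays; the rest are weekends and were already excluded.
Business days: 45 − 2 = 43.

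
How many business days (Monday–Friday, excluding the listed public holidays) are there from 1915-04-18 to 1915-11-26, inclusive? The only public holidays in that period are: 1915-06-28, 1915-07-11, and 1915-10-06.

158

1915-04-18 is a Sunday.
That's 223 days from start to end, counting both.
223 = 7 × 31 + 6, so there are 31 full weeks plus 6 extra days.
Each full week contributes 5 weekdays (Mon–Fri): 31 × 5 = 155.
The 6 extra days are Sun, Mon, Tue, Wed, Thu, Fri — 5 of them qualify.
Total: 155 + 5 = 160.
Holidays: 1915-06-28 (Mon); 1915-07-11 (Sun); 1915-10-06 (Wed).
2 of the 3 holidays fall on weekdays; the rest are weekends and were already excluded.
Business days: 160 − 2 = 158.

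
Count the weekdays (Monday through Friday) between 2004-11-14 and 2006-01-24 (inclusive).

312

2004-11-14 is a Sunday.
From 2004-11-14 to 2006-01-24 is 437 days inclusive.
437 = 7 × 62 + 3, so there are 62 full weeks plus 3 extra days.
Each full week contributes 5 weekdays (Mon–Fri): 62 × 5 = 310.
The 3 extra days are Sunday, Monday, Tuesday — 2 of them qualify.
Total: 310 + 2 = 312.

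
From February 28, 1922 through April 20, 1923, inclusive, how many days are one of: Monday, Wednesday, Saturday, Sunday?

237

February 28, 1922 is a Tuesday.
From February 28, 1922 to April 20, 1923 is 417 days inclusive.
417 = 7 × 59 + 4, so there are 59 full weeks plus 4 extra days.
Each full week contributes 4 days from the set (Mon, Wed, Sat, Sun): 59 × 4 = 236.
The 4 extra days are Tuesday, Wednesday, Thursday, Friday — 1 of them qualifies.
Total: 236 + 1 = 237.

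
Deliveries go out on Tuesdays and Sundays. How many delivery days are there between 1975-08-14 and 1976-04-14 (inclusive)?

70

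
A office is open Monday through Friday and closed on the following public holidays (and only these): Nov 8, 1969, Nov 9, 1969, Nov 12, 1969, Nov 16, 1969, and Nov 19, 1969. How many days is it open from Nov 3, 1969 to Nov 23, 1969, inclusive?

Nov 3, 1969 is a Monday.
That's 21 days from start to end, counting both.
21 = 7 × 3, so the span is exactly 3 full weeks.
Each full week contributes 5 weekdays (Mon–Fri): 3 × 5 = 15.
Total: 15.
Holidays: Nov 8, 1969 (Sat); Nov 9, 1969 (Sun); Nov 12, 1969 (Wed); Nov 16, 1969 (Sun); Nov 19, 1969 (Wed).
2 of the 5 holidays fall on weekdays; the rest are weekends and were already excluded.
Business days: 15 − 2 = 13.

13 business days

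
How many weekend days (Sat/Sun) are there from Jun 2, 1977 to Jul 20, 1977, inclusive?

14

Jun 2, 1977 is a Thursday.
That's 49 days from start to end, counting both.
49 = 7 × 7, so the span is exactly 7 full weeks.
Each full week contributes 2 weekend days (Sat, Sun): 7 × 2 = 14.
Total: 14.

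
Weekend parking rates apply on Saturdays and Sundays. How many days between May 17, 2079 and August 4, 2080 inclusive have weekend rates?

128

May 17, 2079 is a Wednesday.
From May 17, 2079 to August 4, 2080 is 446 days inclusive.
446 = 7 × 63 + 5, so there are 63 full weeks plus 5 extra days.
Each full week contributes 2 weekend days (Sat, Sun): 63 × 2 = 126.
The 5 extra days are Wed, Thu, Fri, Sat, Sun — 2 of them qualify.
Total: 126 + 2 = 128.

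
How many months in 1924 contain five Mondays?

4

A month has five Mondays exactly when Monday falls within its first (length − 28) days.
Jan: 31 days, starts Tue → 5 of Tue, Wed, Thu
Feb: 29 days, starts Fri → 5 of Fri
Mar: 31 days, starts Sat → 5 of Sat, Sun, Mon ✓
Apr: 30 days, starts Tue → 5 of Tue, Wed
May: 31 days, starts Thu → 5 of Thu, Fri, Sat
Jun: 30 days, starts Sun → 5 of Sun, Mon ✓
Jul: 31 days, starts Tue → 5 of Tue, Wed, Thu
Aug: 31 days, starts Fri → 5 of Fri, Sat, Sun
Sep: 30 days, starts Mon → 5 of Mon, Tue ✓
Oct: 31 days, starts Wed → 5 of Wed, Thu, Fri
Nov: 30 days, starts Sat → 5 of Sat, Sun
Dec: 31 days, starts Mon → 5 of Mon, Tue, Wed ✓
Months with five Mondays: Mar, Jun, Sep, Dec.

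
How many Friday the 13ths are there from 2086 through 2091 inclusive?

Friday-the-13ths by year:
2086: Sep, Dec
2087: Jun
2088: Feb, Aug
2089: May
2090: Jan, Oct
2091: Apr, Jul

10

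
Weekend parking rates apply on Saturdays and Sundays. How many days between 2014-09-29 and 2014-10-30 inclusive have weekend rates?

8

2014-09-29 is a Monday.
The range spans 32 days (inclusive of both endpoints).
32 = 7 × 4 + 4, so there are 4 full weeks plus 4 extra days.
Each full week contributes 2 weekend days (Sat, Sun): 4 × 2 = 8.
The 4 extra days are Mon, Tue, Wed, Thu — none qualify.
Total: 8 + 0 = 8.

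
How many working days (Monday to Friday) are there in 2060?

262 weekdays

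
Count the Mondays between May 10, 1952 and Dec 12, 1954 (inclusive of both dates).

135 Mondays

May 10, 1952 is a Saturday.
That's 947 days from start to end, counting both.
947 = 7 × 135 + 2, so there are 135 full weeks plus 2 extra days.
Each full week contributes one Monday: 135 so far.
The 2 extra days are Sat, Sun — none qualify.
Total: 135 + 0 = 135.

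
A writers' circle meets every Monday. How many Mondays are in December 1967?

Dec 1, 1967 is a Friday.
The range spans 31 days (inclusive of both endpoints).
31 = 7 × 4 + 3, so there are 4 full weeks plus 3 extra days.
Each full week contributes one Monday: 4 so far.
The 3 extra days are Fri, Sat, Sun — none qualify.
Total: 4 + 0 = 4.

4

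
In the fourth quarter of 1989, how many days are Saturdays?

13

Oct 1, 1989 is a Sunday.
From Oct 1, 1989 to Dec 31, 1989 is 92 days inclusive.
92 = 7 × 13 + 1, so there are 13 full weeks plus 1 extra day.
Each full week contributes one Saturday: 13 so far.
The 1 extra day is Sunday — none qualify.
Total: 13 + 0 = 13.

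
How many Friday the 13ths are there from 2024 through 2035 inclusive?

Friday-the-13ths by year:
2024: Sep, Dec
2025: Jun
2026: Feb, Mar, Nov
2027: Aug
2028: Oct
2029: Apr, Jul
2030: Sep, Dec
2031: Jun
2032: Feb, Aug
2033: May
2034: Jan, Oct
2035: Apr, Jul

20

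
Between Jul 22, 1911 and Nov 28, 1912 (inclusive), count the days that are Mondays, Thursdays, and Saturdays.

Jul 22, 1911 is a Saturday.
That's 496 days from start to end, counting both.
496 = 7 × 70 + 6, so there are 70 full weeks plus 6 extra days.
Each full week contributes 3 days from the set (Mon, Thu, Sat): 70 × 3 = 210.
The 6 extra days are Sat, Sun, Mon, Tue, Wed, Thu — 3 of them qualify.
Total: 210 + 3 = 213.

213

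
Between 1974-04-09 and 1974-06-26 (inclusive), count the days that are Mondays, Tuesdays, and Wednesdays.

35

1974-04-09 is a Tuesday.
The range spans 79 days (inclusive of both endpoints).
79 = 7 × 11 + 2, so there are 11 full weeks plus 2 extra days.
Each full week contributes 3 days from the set (Mon, Tue, Wed): 11 × 3 = 33.
The 2 extra days are Tuesday, Wednesday — 2 of them qualify.
Total: 33 + 2 = 35.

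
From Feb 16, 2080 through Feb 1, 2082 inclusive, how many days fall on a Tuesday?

102 Tuesdays

Feb 16, 2080 is a Friday.
From Feb 16, 2080 to Feb 1, 2082 is 717 days inclusive.
717 = 7 × 102 + 3, so there are 102 full weeks plus 3 extra days.
Each full week contributes one Tuesday: 102 so far.
The 3 extra days are Friday, Saturday, Sunday — none qualify.
Total: 102 + 0 = 102.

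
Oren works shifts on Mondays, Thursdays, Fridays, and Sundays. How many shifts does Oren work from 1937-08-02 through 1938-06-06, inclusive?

177

1937-08-02 is a Monday.
The range spans 309 days (inclusive of both endpoints).
309 = 7 × 44 + 1, so there are 44 full weeks plus 1 extra day.
Each full week contributes 4 days from the set (Mon, Thu, Fri, Sun): 44 × 4 = 176.
The 1 extra day is Monday — 1 of them qualifies.
Total: 176 + 1 = 177.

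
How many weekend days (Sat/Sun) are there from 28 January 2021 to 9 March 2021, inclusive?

12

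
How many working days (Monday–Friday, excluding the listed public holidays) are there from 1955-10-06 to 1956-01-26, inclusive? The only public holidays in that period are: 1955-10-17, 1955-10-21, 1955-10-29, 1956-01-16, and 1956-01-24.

1955-10-06 is a Thursday.
The range spans 113 days (inclusive of both endpoints).
113 = 7 × 16 + 1, so there are 16 full weeks plus 1 extra day.
Each full week contributes 5 weekdays (Mon–Fri): 16 × 5 = 80.
The 1 extra day is Thursday — 1 of them qualifies.
Total: 80 + 1 = 81.
Holidays: 1955-10-17 (Mon); 1955-10-21 (Fri); 1955-10-29 (Sat); 1956-01-16 (Mon); 1956-01-24 (Tue).
4 of the 5 holidays fall on weekdays; the rest are weekends and were already excluded.
Business days: 81 − 4 = 77.

77 working days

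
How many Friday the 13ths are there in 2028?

1

The 13th falls on a Friday when the month's 13th has weekday Fri.
Jan 13 is Thu; Feb 13 is Sun; Mar 13 is Mon; Apr 13 is Thu; May 13 is Sat; Jun 13 is Tue; Jul 13 is Thu; Aug 13 is Sun; Sep 13 is Wed; Oct 13 is Fri ✓; Nov 13 is Mon; Dec 13 is Wed.
Friday the 13ths: Oct.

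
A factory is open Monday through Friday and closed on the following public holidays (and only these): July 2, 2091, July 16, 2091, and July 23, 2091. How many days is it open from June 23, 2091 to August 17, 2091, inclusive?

37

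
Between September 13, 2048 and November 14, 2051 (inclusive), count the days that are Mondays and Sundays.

September 13, 2048 is a Sunday.
That's 1158 days from start to end, counting both.
1158 = 7 × 165 + 3, so there are 165 full weeks plus 3 extra days.
Each full week contributes 2 days from the set (Mon, Sun): 165 × 2 = 330.
The 3 extra days are Sunday, Monday, Tuesday — 2 of them qualify.
Total: 330 + 2 = 332.

332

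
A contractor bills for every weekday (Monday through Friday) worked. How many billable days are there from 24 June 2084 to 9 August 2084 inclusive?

24 June 2084 is a Saturday.
That's 47 days from start to end, counting both.
47 = 7 × 6 + 5, so there are 6 full weeks plus 5 extra days.
Each full week contributes 5 weekdays (Mon–Fri): 6 × 5 = 30.
The 5 extra days are Saturday, Sunday, Monday, Tuesday, Wednesday — 3 of them qualify.
Total: 30 + 3 = 33.

33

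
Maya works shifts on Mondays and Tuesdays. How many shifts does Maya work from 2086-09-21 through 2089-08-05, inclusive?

300

2086-09-21 is a Saturday.
That's 1050 days from start to end, counting both.
1050 = 7 × 150, so the span is exactly 150 full weeks.
Each full week contributes 2 days from the set (Mon, Tue): 150 × 2 = 300.
Total: 300.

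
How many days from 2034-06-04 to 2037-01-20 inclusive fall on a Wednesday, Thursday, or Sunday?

412

2034-06-04 is a Sunday.
That's 962 days from start to end, counting both.
962 = 7 × 137 + 3, so there are 137 full weeks plus 3 extra days.
Each full week contributes 3 days from the set (Wed, Thu, Sun): 137 × 3 = 411.
The 3 extra days are Sun, Mon, Tue — 1 of them qualifies.
Total: 411 + 1 = 412.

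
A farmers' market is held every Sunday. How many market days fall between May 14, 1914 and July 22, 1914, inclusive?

May 14, 1914 is a Thursday.
From May 14, 1914 to July 22, 1914 is 70 days inclusive.
70 = 7 × 10, so the span is exactly 10 full weeks.
Each full week contributes one Sunday: 10 so far.
Total: 10.

10 Sundays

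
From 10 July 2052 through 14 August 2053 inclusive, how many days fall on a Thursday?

10 July 2052 is a Wednesday.
That's 401 days from start to end, counting both.
401 = 7 × 57 + 2, so there are 57 full weeks plus 2 extra days.
Each full week contributes one Thursday: 57 so far.
The 2 extra days are Wednesday, Thursday — 1 of them qualifies.
Total: 57 + 1 = 58.

58 Thursdays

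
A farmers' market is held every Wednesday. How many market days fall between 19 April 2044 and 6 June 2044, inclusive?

7 Wednesdays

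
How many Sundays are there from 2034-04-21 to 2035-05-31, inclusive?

2034-04-21 is a Friday.
That's 406 days from start to end, counting both.
406 = 7 × 58, so the span is exactly 58 full weeks.
Each full week contributes one Sunday: 58 so far.

58 Sundays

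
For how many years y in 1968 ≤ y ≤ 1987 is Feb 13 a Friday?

Day of week of February 13 in each year:
1968: Tue, 1969: Thu, 1970: Fri ✓, 1971: Sat, 1972: Sun, 1973: Tue, 1974: Wed, 1975: Thu, 1976: Fri ✓, 1977: Sun, 1978: Mon, 1979: Tue, 1980: Wed, 1981: Fri ✓, 1982: Sat, 1983: Sun, 1984: Mon, 1985: Wed, 1986: Thu, 1987: Fri ✓
Fridays: 1970, 1976, 1981, 1987.

4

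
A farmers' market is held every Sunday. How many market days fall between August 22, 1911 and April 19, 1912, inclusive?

August 22, 1911 is a Tuesday.
That's 242 days from start to end, counting both.
242 = 7 × 34 + 4, so there are 34 full weeks plus 4 extra days.
Each full week contributes one Sunday: 34 so far.
The 4 extra days are Tuesday, Wednesday, Thursday, Friday — none qualify.
Total: 34 + 0 = 34.

34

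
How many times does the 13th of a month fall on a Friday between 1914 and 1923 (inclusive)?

Friday-the-13ths by year:
1914: Feb, Mar, Nov
1915: Aug
1916: Oct
1917: Apr, Jul
1918: Sep, Dec
1919: Jun
1920: Feb, Aug
1921: May
1922: Jan, Oct
1923: Apr, Jul

17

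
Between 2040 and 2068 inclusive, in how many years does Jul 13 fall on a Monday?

4

Day of week of July 13 in each year:
2040: Fri, 2041: Sat, 2042: Sun, 2043: Mon ✓, 2044: Wed, 2045: Thu, 2046: Fri, 2047: Sat, 2048: Mon ✓, 2049: Tue, 2050: Wed, 2051: Thu, 2052: Sat, 2053: Sun, 2054: Mon ✓, 2055: Tue, 2056: Thu, 2057: Fri, 2058: Sat, 2059: Sun, 2060: Tue, 2061: Wed, 2062: Thu, 2063: Fri, 2064: Sun, 2065: Mon ✓, 2066: Tue, 2067: Wed, 2068: Fri
Mondays: 2043, 2048, 2054, 2065.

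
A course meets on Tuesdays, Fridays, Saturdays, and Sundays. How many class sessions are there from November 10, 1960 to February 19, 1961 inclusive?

November 10, 1960 is a Thursday.
That's 102 days from start to end, counting both.
102 = 7 × 14 + 4, so there are 14 full weeks plus 4 extra days.
Each full week contributes 4 days from the set (Tue, Fri, Sat, Sun): 14 × 4 = 56.
The 4 extra days are Thu, Fri, Sat, Sun — 3 of them qualify.
Total: 56 + 3 = 59.

59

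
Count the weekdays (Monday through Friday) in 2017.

260

2017-01-01 is a Sunday.
The range spans 365 days (inclusive of both endpoints).
365 = 7 × 52 + 1, so there are 52 full weeks plus 1 extra day.
Each full week contributes 5 weekdays (Mon–Fri): 52 × 5 = 260.
The 1 extra day is Sunday — none qualify.
Total: 260 + 0 = 260.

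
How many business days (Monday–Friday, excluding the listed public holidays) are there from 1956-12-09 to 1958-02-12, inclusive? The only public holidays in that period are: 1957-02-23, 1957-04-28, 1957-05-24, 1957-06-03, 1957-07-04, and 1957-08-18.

1956-12-09 is a Sunday.
That's 431 days from start to end, counting both.
431 = 7 × 61 + 4, so there are 61 full weeks plus 4 extra days.
Each full week contributes 5 weekdays (Mon–Fri): 61 × 5 = 305.
The 4 extra days are Sun, Mon, Tue, Wed — 3 of them qualify.
Total: 305 + 3 = 308.
Holidays: 1957-02-23 (Sat); 1957-04-28 (Sun); 1957-05-24 (Fri); 1957-06-03 (Mon); 1957-07-04 (Thu); 1957-08-18 (Sun).
3 of the 6 holidays fall on weekdays; the rest are weekends and were already excluded.
Business days: 308 − 3 = 305.

305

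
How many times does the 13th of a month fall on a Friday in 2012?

The 13th falls on a Friday when the month's 13th has weekday Fri.
Jan 13 is Fri ✓; Feb 13 is Mon; Mar 13 is Tue; Apr 13 is Fri ✓; May 13 is Sun; Jun 13 is Wed; Jul 13 is Fri ✓; Aug 13 is Mon; Sep 13 is Thu; Oct 13 is Sat; Nov 13 is Tue; Dec 13 is Thu.
Friday the 13ths: Jan, Apr, Jul.

3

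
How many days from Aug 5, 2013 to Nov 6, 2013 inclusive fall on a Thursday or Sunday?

26

Aug 5, 2013 is a Monday.
That's 94 days from start to end, counting both.
94 = 7 × 13 + 3, so there are 13 full weeks plus 3 extra days.
Each full week contributes 2 days from the set (Thu, Sun): 13 × 2 = 26.
The 3 extra days are Monday, Tuesday, Wednesday — none qualify.
Total: 26 + 0 = 26.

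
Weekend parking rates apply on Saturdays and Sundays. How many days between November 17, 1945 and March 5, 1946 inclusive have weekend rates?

November 17, 1945 is a Saturday.
The range spans 109 days (inclusive of both endpoints).
109 = 7 × 15 + 4, so there are 15 full weeks plus 4 extra days.
Each full week contributes 2 weekend days (Sat, Sun): 15 × 2 = 30.
The 4 extra days are Saturday, Sunday, Monday, Tuesday — 2 of them qualify.
Total: 30 + 2 = 32.

32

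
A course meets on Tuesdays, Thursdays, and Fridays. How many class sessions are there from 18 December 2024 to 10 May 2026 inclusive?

18 December 2024 is a Wednesday.
From 18 December 2024 to 10 May 2026 is 509 days inclusive.
509 = 7 × 72 + 5, so there are 72 full weeks plus 5 extra days.
Each full week contributes 3 days from the set (Tue, Thu, Fri): 72 × 3 = 216.
The 5 extra days are Wed, Thu, Fri, Sat, Sun — 2 of them qualify.
Total: 216 + 2 = 218.

218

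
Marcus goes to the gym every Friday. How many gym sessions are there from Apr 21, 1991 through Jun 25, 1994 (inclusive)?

Apr 21, 1991 is a Sunday.
The range spans 1162 days (inclusive of both endpoints).
1162 = 7 × 166, so the span is exactly 166 full weeks.
Each full week contributes one Friday: 166 so far.

166 Fridays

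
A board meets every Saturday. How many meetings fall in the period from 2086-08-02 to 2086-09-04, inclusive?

5

2086-08-02 is a Friday.
The range spans 34 days (inclusive of both endpoints).
34 = 7 × 4 + 6, so there are 4 full weeks plus 6 extra days.
Each full week contributes one Saturday: 4 so far.
The 6 extra days are Fri, Sat, Sun, Mon, Tue, Wed — 1 of them qualifies.
Total: 4 + 1 = 5.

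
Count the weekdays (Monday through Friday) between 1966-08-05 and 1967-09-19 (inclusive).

1966-08-05 is a Friday.
From 1966-08-05 to 1967-09-19 is 411 days inclusive.
411 = 7 × 58 + 5, so there are 58 full weeks plus 5 extra days.
Each full week contributes 5 weekdays (Mon–Fri): 58 × 5 = 290.
The 5 extra days are Friday, Saturday, Sunday, Monday, Tuesday — 3 of them qualify.
Total: 290 + 3 = 293.

293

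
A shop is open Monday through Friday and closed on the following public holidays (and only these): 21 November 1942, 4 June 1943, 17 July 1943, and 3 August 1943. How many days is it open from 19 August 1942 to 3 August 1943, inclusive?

19 August 1942 is a Wednesday.
From 19 August 1942 to 3 August 1943 is 350 days inclusive.
350 = 7 × 50, so the span is exactly 50 full weeks.
Each full week contributes 5 weekdays (Mon–Fri): 50 × 5 = 250.
Total: 250.
Holidays: 21 November 1942 (Sat); 4 June 1943 (Fri); 17 July 1943 (Sat); 3 August 1943 (Tue).
2 of the 4 holidays fall on weekdays; the rest are weekends and were already excluded.
Business days: 250 − 2 = 248.

248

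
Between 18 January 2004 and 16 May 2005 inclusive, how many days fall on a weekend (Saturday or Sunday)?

18 January 2004 is a Sunday.
The range spans 485 days (inclusive of both endpoints).
485 = 7 × 69 + 2, so there are 69 full weeks plus 2 extra days.
Each full week contributes 2 weekend days (Sat, Sun): 69 × 2 = 138.
The 2 extra days are Sun, Mon — 1 of them qualifies.
Total: 138 + 1 = 139.

139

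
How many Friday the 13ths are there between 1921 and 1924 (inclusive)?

Friday-the-13ths by year:
1921: May
1922: Jan, Oct
1923: Apr, Jul
1924: Jun

6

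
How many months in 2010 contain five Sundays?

4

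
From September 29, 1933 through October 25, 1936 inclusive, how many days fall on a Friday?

161 Fridays

September 29, 1933 is a Friday.
The range spans 1123 days (inclusive of both endpoints).
1123 = 7 × 160 + 3, so there are 160 full weeks plus 3 extra days.
Each full week contributes one Friday: 160 so far.
The 3 extra days are Friday, Saturday, Sunday — 1 of them qualifies.
Total: 160 + 1 = 161.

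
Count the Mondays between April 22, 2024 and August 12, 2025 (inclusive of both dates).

April 22, 2024 is a Monday.
From April 22, 2024 to August 12, 2025 is 478 days inclusive.
478 = 7 × 68 + 2, so there are 68 full weeks plus 2 extra days.
Each full week contributes one Monday: 68 so far.
The 2 extra days are Monday, Tuesday — 1 of them qualifies.
Total: 68 + 1 = 69.

69 Mondays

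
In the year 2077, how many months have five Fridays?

A month has five Fridays exactly when Friday falls within its first (length − 28) days.
Jan: 31 days, starts Fri → 5 of Fri, Sat, Sun ✓
Feb: 28 days, starts Mon → 5 of (none)
Mar: 31 days, starts Mon → 5 of Mon, Tue, Wed
Apr: 30 days, starts Thu → 5 of Thu, Fri ✓
May: 31 days, starts Sat → 5 of Sat, Sun, Mon
Jun: 30 days, starts Tue → 5 of Tue, Wed
Jul: 31 days, starts Thu → 5 of Thu, Fri, Sat ✓
Aug: 31 days, starts Sun → 5 of Sun, Mon, Tue
Sep: 30 days, starts Wed → 5 of Wed, Thu
Oct: 31 days, starts Fri → 5 of Fri, Sat, Sun ✓
Nov: 30 days, starts Mon → 5 of Mon, Tue
Dec: 31 days, starts Wed → 5 of Wed, Thu, Fri ✓
Months with five Fridays: Jan, Apr, Jul, Oct, Dec.

5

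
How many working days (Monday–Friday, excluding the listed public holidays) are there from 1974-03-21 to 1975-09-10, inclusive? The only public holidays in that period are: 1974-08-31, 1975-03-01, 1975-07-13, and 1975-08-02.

385

1974-03-21 is a Thursday.
From 1974-03-21 to 1975-09-10 is 539 days inclusive.
539 = 7 × 77, so the span is exactly 77 full weeks.
Each full week contributes 5 weekdays (Mon–Fri): 77 × 5 = 385.
Total: 385.
Holidays: 1974-08-31 (Sat); 1975-03-01 (Sat); 1975-07-13 (Sun); 1975-08-02 (Sat).
None of the 4 holidays fall on a weekday, so nothing to subtract.
Business days: 385 − 0 = 385.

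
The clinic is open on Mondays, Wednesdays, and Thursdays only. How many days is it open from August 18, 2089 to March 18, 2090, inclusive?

91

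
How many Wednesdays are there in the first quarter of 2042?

13

January 1, 2042 is a Wednesday.
From January 1, 2042 to March 31, 2042 is 90 days inclusive.
90 = 7 × 12 + 6, so there are 12 full weeks plus 6 extra days.
Each full week contributes one Wednesday: 12 so far.
The 6 extra days are Wed, Thu, Fri, Sat, Sun, Mon — 1 of them qualifies.
Total: 12 + 1 = 13.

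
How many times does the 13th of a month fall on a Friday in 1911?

2

The 13th falls on a Friday when the month's 13th has weekday Fri.
Jan 13 is Fri ✓; Feb 13 is Mon; Mar 13 is Mon; Apr 13 is Thu; May 13 is Sat; Jun 13 is Tue; Jul 13 is Thu; Aug 13 is Sun; Sep 13 is Wed; Oct 13 is Fri ✓; Nov 13 is Mon; Dec 13 is Wed.
Friday the 13ths: Jan, Oct.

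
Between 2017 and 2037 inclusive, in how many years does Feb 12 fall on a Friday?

2

Day of week of February 12 in each year:
2017: Sun, 2018: Mon, 2019: Tue, 2020: Wed, 2021: Fri ✓, 2022: Sat, 2023: Sun, 2024: Mon, 2025: Wed, 2026: Thu, 2027: Fri ✓, 2028: Sat, 2029: Mon, 2030: Tue, 2031: Wed, 2032: Thu, 2033: Sat, 2034: Sun, 2035: Mon, 2036: Tue, 2037: Thu
Fridays: 2021, 2027.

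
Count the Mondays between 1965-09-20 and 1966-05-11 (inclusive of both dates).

1965-09-20 is a Monday.
From 1965-09-20 to 1966-05-11 is 234 days inclusive.
234 = 7 × 33 + 3, so there are 33 full weeks plus 3 extra days.
Each full week contributes one Monday: 33 so far.
The 3 extra days are Mon, Tue, Wed — 1 of them qualifies.
Total: 33 + 1 = 34.

34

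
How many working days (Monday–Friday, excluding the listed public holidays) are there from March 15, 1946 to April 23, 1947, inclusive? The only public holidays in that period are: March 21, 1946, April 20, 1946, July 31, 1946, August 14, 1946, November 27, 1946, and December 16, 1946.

March 15, 1946 is a Friday.
From March 15, 1946 to April 23, 1947 is 405 days inclusive.
405 = 7 × 57 + 6, so there are 57 full weeks plus 6 extra days.
Each full week contributes 5 weekdays (Mon–Fri): 57 × 5 = 285.
The 6 extra days are Fri, Sat, Sun, Mon, Tue, Wed — 4 of them qualify.
Total: 285 + 4 = 289.
Holidays: March 21, 1946 (Thu); April 20, 1946 (Sat); July 31, 1946 (Wed); August 14, 1946 (Wed); November 27, 1946 (Wed); December 16, 1946 (Mon).
5 of the 6 holidays fall on weekdays; the rest are weekends and were already excluded.
Business days: 289 − 5 = 284.

284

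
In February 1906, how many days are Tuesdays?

4

February 1, 1906 is a Thursday.
From February 1, 1906 to February 28, 1906 is 28 days inclusive.
28 = 7 × 4, so the span is exactly 4 full weeks.
Each full week contributes one Tuesday: 4 so far.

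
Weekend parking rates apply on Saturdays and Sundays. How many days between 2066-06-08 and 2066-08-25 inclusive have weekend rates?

2066-06-08 is a Tuesday.
From 2066-06-08 to 2066-08-25 is 79 days inclusive.
79 = 7 × 11 + 2, so there are 11 full weeks plus 2 extra days.
Each full week contributes 2 weekend days (Sat, Sun): 11 × 2 = 22.
The 2 extra days are Tuesday, Wednesday — none qualify.
Total: 22 + 0 = 22.

22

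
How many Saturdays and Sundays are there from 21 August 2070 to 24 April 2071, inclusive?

21 August 2070 is a Thursday.
The range spans 247 days (inclusive of both endpoints).
247 = 7 × 35 + 2, so there are 35 full weeks plus 2 extra days.
Each full week contributes 2 weekend days (Sat, Sun): 35 × 2 = 70.
The 2 extra days are Thursday, Friday — none qualify.
Total: 70 + 0 = 70.

70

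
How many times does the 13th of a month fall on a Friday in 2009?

3

The 13th falls on a Friday when the month's 13th has weekday Fri.
Jan 13 is Tue; Feb 13 is Fri ✓; Mar 13 is Fri ✓; Apr 13 is Mon; May 13 is Wed; Jun 13 is Sat; Jul 13 is Mon; Aug 13 is Thu; Sep 13 is Sun; Oct 13 is Tue; Nov 13 is Fri ✓; Dec 13 is Sun.
Friday the 13ths: Feb, Mar, Nov.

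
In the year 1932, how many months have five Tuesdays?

4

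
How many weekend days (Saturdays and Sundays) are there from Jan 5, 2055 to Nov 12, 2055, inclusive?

88

Jan 5, 2055 is a Tuesday.
That's 312 days from start to end, counting both.
312 = 7 × 44 + 4, so there are 44 full weeks plus 4 extra days.
Each full week contributes 2 weekend days (Sat, Sun): 44 × 2 = 88.
The 4 extra days are Tue, Wed, Thu, Fri — none qualify.
Total: 88 + 0 = 88.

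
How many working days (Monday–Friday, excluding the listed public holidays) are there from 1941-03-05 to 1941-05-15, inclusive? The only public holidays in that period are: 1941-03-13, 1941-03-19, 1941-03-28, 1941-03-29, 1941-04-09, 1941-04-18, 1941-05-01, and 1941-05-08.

1941-03-05 is a Wednesday.
That's 72 days from start to end, counting both.
72 = 7 × 10 + 2, so there are 10 full weeks plus 2 extra days.
Each full week contributes 5 weekdays (Mon–Fri): 10 × 5 = 50.
The 2 extra days are Wednesday, Thursday — 2 of them qualify.
Total: 50 + 2 = 52.
Holidays: 1941-03-13 (Thu); 1941-03-19 (Wed); 1941-03-28 (Fri); 1941-03-29 (Sat); 1941-04-09 (Wed); 1941-04-18 (Fri); 1941-05-01 (Thu); 1941-05-08 (Thu).
7 of the 8 holidays fall on weekdays; the rest are weekends and were already excluded.
Business days: 52 − 7 = 45.

45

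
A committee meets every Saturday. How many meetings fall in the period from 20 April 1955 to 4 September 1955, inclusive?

20 April 1955 is a Wednesday.
That's 138 days from start to end, counting both.
138 = 7 × 19 + 5, so there are 19 full weeks plus 5 extra days.
Each full week contributes one Saturday: 19 so far.
The 5 extra days are Wed, Thu, Fri, Sat, Sun — 1 of them qualifies.
Total: 19 + 1 = 20.

20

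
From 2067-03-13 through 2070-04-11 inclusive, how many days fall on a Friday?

2067-03-13 is a Sunday.
That's 1126 days from start to end, counting both.
1126 = 7 × 160 + 6, so there are 160 full weeks plus 6 extra days.
Each full week contributes one Friday: 160 so far.
The 6 extra days are Sun, Mon, Tue, Wed, Thu, Fri — 1 of them qualifies.
Total: 160 + 1 = 161.

161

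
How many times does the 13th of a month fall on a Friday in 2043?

The 13th falls on a Friday when the month's 13th has weekday Fri.
Jan 13 is Tue; Feb 13 is Fri ✓; Mar 13 is Fri ✓; Apr 13 is Mon; May 13 is Wed; Jun 13 is Sat; Jul 13 is Mon; Aug 13 is Thu; Sep 13 is Sun; Oct 13 is Tue; Nov 13 is Fri ✓; Dec 13 is Sun.
Friday the 13ths: Feb, Mar, Nov.

3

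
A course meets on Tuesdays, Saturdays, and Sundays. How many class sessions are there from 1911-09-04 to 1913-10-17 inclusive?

331

1911-09-04 is a Monday.
The range spans 775 days (inclusive of both endpoints).
775 = 7 × 110 + 5, so there are 110 full weeks plus 5 extra days.
Each full week contributes 3 days from the set (Tue, Sat, Sun): 110 × 3 = 330.
The 5 extra days are Mon, Tue, Wed, Thu, Fri — 1 of them qualifies.
Total: 330 + 1 = 331.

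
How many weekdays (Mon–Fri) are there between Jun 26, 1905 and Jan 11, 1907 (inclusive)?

Jun 26, 1905 is a Monday.
The range spans 565 days (inclusive of both endpoints).
565 = 7 × 80 + 5, so there are 80 full weeks plus 5 extra days.
Each full week contributes 5 weekdays (Mon–Fri): 80 × 5 = 400.
The 5 extra days are Monday, Tuesday, Wednesday, Thursday, Friday — 5 of them qualify.
Total: 400 + 5 = 405.

405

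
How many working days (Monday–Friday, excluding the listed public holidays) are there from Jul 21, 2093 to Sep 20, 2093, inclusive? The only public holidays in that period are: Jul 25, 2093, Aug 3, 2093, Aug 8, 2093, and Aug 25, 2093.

42

Jul 21, 2093 is a Tuesday.
From Jul 21, 2093 to Sep 20, 2093 is 62 days inclusive.
62 = 7 × 8 + 6, so there are 8 full weeks plus 6 extra days.
Each full week contributes 5 weekdays (Mon–Fri): 8 × 5 = 40.
The 6 extra days are Tuesday, Wednesday, Thursday, Friday, Saturday, Sunday — 4 of them qualify.
Total: 40 + 4 = 44.
Holidays: Jul 25, 2093 (Sat); Aug 3, 2093 (Mon); Aug 8, 2093 (Sat); Aug 25, 2093 (Tue).
2 of the 4 holidays fall on weekdays; the rest are weekends and were already excluded.
Business days: 44 − 2 = 42.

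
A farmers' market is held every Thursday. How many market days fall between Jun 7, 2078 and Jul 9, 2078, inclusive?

Jun 7, 2078 is a Tuesday.
That's 33 days from start to end, counting both.
33 = 7 × 4 + 5, so there are 4 full weeks plus 5 extra days.
Each full week contributes one Thursday: 4 so far.
The 5 extra days are Tuesday, Wednesday, Thursday, Friday, Saturday — 1 of them qualifies.
Total: 4 + 1 = 5.

5 Thursdays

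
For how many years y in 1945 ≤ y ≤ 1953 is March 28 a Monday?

Day of week of March 28 in each year:
1945: Wed, 1946: Thu, 1947: Fri, 1948: Sun, 1949: Mon ✓, 1950: Tue, 1951: Wed, 1952: Fri, 1953: Sat
Mondays: 1949.

1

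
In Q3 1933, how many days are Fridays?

1933-07-01 is a Saturday.
The range spans 92 days (inclusive of both endpoints).
92 = 7 × 13 + 1, so there are 13 full weeks plus 1 extra day.
Each full week contributes one Friday: 13 so far.
The 1 extra day is Sat — none qualify.
Total: 13 + 0 = 13.

13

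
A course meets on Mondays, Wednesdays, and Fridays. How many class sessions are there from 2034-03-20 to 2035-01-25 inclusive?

2034-03-20 is a Monday.
From 2034-03-20 to 2035-01-25 is 312 days inclusive.
312 = 7 × 44 + 4, so there are 44 full weeks plus 4 extra days.
Each full week contributes 3 days from the set (Mon, Wed, Fri): 44 × 3 = 132.
The 4 extra days are Mon, Tue, Wed, Thu — 2 of them qualify.
Total: 132 + 2 = 134.

134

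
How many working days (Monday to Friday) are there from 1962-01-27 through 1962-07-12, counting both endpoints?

119

1962-01-27 is a Saturday.
From 1962-01-27 to 1962-07-12 is 167 days inclusive.
167 = 7 × 23 + 6, so there are 23 full weeks plus 6 extra days.
Each full week contributes 5 weekdays (Mon–Fri): 23 × 5 = 115.
The 6 extra days are Saturday, Sunday, Monday, Tuesday, Wednesday, Thursday — 4 of them qualify.
Total: 115 + 4 = 119.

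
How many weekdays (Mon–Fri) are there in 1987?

1987-01-01 is a Thursday.
From 1987-01-01 to 1987-12-31 is 365 days inclusive.
365 = 7 × 52 + 1, so there are 52 full weeks plus 1 extra day.
Each full week contributes 5 weekdays (Mon–Fri): 52 × 5 = 260.
The 1 extra day is Thu — 1 of them qualifies.
Total: 260 + 1 = 261.

261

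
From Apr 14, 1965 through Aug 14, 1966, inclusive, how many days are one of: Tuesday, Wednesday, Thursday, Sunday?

Apr 14, 1965 is a Wednesday.
The range spans 488 days (inclusive of both endpoints).
488 = 7 × 69 + 5, so there are 69 full weeks plus 5 extra days.
Each full week contributes 4 days from the set (Tue, Wed, Thu, Sun): 69 × 4 = 276.
The 5 extra days are Wednesday, Thursday, Friday, Saturday, Sunday — 3 of them qualify.
Total: 276 + 3 = 279.

279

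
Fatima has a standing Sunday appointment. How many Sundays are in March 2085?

Mar 1, 2085 is a Thursday.
That's 31 days from start to end, counting both.
31 = 7 × 4 + 3, so there are 4 full weeks plus 3 extra days.
Each full week contributes one Sunday: 4 so far.
The 3 extra days are Thursday, Friday, Saturday — none qualify.
Total: 4 + 0 = 4.

4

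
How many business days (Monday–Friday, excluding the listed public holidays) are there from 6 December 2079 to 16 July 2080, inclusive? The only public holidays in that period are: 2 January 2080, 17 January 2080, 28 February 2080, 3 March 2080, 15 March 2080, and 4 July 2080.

6 December 2079 is a Wednesday.
That's 224 days from start to end, counting both.
224 = 7 × 32, so the span is exactly 32 full weeks.
Each full week contributes 5 weekdays (Mon–Fri): 32 × 5 = 160.
Total: 160.
Holidays: 2 January 2080 (Tue); 17 January 2080 (Wed); 28 February 2080 (Wed); 3 March 2080 (Sun); 15 March 2080 (Fri); 4 July 2080 (Thu).
5 of the 6 holidays fall on weekdays; the rest are weekends and were already excluded.
Business days: 160 − 5 = 155.

155 business days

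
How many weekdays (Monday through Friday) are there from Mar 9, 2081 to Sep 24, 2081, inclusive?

143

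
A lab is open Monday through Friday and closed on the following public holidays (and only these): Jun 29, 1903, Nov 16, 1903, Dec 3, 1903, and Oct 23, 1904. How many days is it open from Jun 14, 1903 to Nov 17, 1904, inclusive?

371

Jun 14, 1903 is a Sunday.
That's 523 days from start to end, counting both.
523 = 7 × 74 + 5, so there are 74 full weeks plus 5 extra days.
Each full week contributes 5 weekdays (Mon–Fri): 74 × 5 = 370.
The 5 extra days are Sunday, Monday, Tuesday, Wednesday, Thursday — 4 of them qualify.
Total: 370 + 4 = 374.
Holidays: Jun 29, 1903 (Mon); Nov 16, 1903 (Mon); Dec 3, 1903 (Thu); Oct 23, 1904 (Sun).
3 of the 4 holidays fall on weekdays; the rest are weekends and were already excluded.
Business days: 374 − 3 = 371.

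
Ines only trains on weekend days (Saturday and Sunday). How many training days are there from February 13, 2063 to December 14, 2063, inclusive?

86

February 13, 2063 is a Tuesday.
From February 13, 2063 to December 14, 2063 is 305 days inclusive.
305 = 7 × 43 + 4, so there are 43 full weeks plus 4 extra days.
Each full week contributes 2 weekend days (Sat, Sun): 43 × 2 = 86.
The 4 extra days are Tuesday, Wednesday, Thursday, Friday — none qualify.
Total: 86 + 0 = 86.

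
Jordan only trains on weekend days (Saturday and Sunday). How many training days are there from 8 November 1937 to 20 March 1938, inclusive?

8 November 1937 is a Monday.
That's 133 days from start to end, counting both.
133 = 7 × 19, so the span is exactly 19 full weeks.
Each full week contributes 2 weekend days (Sat, Sun): 19 × 2 = 38.

38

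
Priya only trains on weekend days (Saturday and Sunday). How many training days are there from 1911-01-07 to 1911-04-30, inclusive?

34

1911-01-07 is a Saturday.
That's 114 days from start to end, counting both.
114 = 7 × 16 + 2, so there are 16 full weeks plus 2 extra days.
Each full week contributes 2 weekend days (Sat, Sun): 16 × 2 = 32.
The 2 extra days are Saturday, Sunday — 2 of them qualify.
Total: 32 + 2 = 34.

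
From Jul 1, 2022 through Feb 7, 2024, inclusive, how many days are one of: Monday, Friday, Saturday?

Jul 1, 2022 is a Friday.
That's 587 days from start to end, counting both.
587 = 7 × 83 + 6, so there are 83 full weeks plus 6 extra days.
Each full week contributes 3 days from the set (Mon, Fri, Sat): 83 × 3 = 249.
The 6 extra days are Fri, Sat, Sun, Mon, Tue, Wed — 3 of them qualify.
Total: 249 + 3 = 252.

252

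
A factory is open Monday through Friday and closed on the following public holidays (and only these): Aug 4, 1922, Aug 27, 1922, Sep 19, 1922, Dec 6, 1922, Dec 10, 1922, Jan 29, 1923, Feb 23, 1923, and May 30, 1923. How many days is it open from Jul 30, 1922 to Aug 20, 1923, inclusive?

Jul 30, 1922 is a Sunday.
From Jul 30, 1922 to Aug 20, 1923 is 387 days inclusive.
387 = 7 × 55 + 2, so there are 55 full weeks plus 2 extra days.
Each full week contributes 5 weekdays (Mon–Fri): 55 × 5 = 275.
The 2 extra days are Sunday, Monday — 1 of them qualifies.
Total: 275 + 1 = 276.
Holidays: Aug 4, 1922 (Fri); Aug 27, 1922 (Sun); Sep 19, 1922 (Tue); Dec 6, 1922 (Wed); Dec 10, 1922 (Sun); Jan 29, 1923 (Mon); Feb 23, 1923 (Fri); May 30, 1923 (Wed).
6 of the 8 holidays fall on weekdays; the rest are weekends and were already excluded.
Business days: 276 − 6 = 270.

270 business days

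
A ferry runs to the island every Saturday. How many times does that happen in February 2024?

Feb 1, 2024 is a Thursday.
From Feb 1, 2024 to Feb 29, 2024 is 29 days inclusive.
29 = 7 × 4 + 1, so there are 4 full weeks plus 1 extra day.
Each full week contributes one Saturday: 4 so far.
The 1 extra day is Thursday — none qualify.
Total: 4 + 0 = 4.

4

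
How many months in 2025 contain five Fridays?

A month has five Fridays exactly when Friday falls within its first (length − 28) days.
Jan: 31 days, starts Wed → 5 of Wed, Thu, Fri ✓
Feb: 28 days, starts Sat → 5 of (none)
Mar: 31 days, starts Sat → 5 of Sat, Sun, Mon
Apr: 30 days, starts Tue → 5 of Tue, Wed
May: 31 days, starts Thu → 5 of Thu, Fri, Sat ✓
Jun: 30 days, starts Sun → 5 of Sun, Mon
Jul: 31 days, starts Tue → 5 of Tue, Wed, Thu
Aug: 31 days, starts Fri → 5 of Fri, Sat, Sun ✓
Sep: 30 days, starts Mon → 5 of Mon, Tue
Oct: 31 days, starts Wed → 5 of Wed, Thu, Fri ✓
Nov: 30 days, starts Sat → 5 of Sat, Sun
Dec: 31 days, starts Mon → 5 of Mon, Tue, Wed
Months with five Fridays: Jan, May, Aug, Oct.

4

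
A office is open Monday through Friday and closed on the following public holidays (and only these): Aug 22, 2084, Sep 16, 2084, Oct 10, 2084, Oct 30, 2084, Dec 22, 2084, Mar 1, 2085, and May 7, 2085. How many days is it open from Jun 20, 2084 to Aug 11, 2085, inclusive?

Jun 20, 2084 is a Tuesday.
The range spans 418 days (inclusive of both endpoints).
418 = 7 × 59 + 5, so there are 59 full weeks plus 5 extra days.
Each full week contributes 5 weekdays (Mon–Fri): 59 × 5 = 295.
The 5 extra days are Tuesday, Wednesday, Thursday, Friday, Saturday — 4 of them qualify.
Total: 295 + 4 = 299.
Holidays: Aug 22, 2084 (Tue); Sep 16, 2084 (Sat); Oct 10, 2084 (Tue); Oct 30, 2084 (Mon); Dec 22, 2084 (Fri); Mar 1, 2085 (Thu); May 7, 2085 (Mon).
6 of the 7 holidays fall on weekdays; the rest are weekends and were already excluded.
Business days: 299 − 6 = 293.

293 working days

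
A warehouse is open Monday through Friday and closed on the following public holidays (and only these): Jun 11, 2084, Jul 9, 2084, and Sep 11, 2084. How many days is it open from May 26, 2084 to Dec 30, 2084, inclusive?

May 26, 2084 is a Friday.
That's 219 days from start to end, counting both.
219 = 7 × 31 + 2, so there are 31 full weeks plus 2 extra days.
Each full week contributes 5 weekdays (Mon–Fri): 31 × 5 = 155.
The 2 extra days are Fri, Sat — 1 of them qualifies.
Total: 155 + 1 = 156.
Holidays: Jun 11, 2084 (Sun); Jul 9, 2084 (Sun); Sep 11, 2084 (Mon).
1 of the 3 holidays fall on weekdays; the rest are weekends and were already excluded.
Business days: 156 − 1 = 155.

155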